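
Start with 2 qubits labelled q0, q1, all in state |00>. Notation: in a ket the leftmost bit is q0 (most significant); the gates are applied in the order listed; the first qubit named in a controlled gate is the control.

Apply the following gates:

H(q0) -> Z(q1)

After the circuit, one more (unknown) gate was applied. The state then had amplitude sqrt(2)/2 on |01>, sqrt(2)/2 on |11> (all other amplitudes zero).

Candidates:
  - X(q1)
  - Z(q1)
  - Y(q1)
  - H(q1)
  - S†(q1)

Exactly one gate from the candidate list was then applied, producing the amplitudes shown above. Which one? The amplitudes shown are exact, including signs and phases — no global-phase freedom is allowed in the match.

The applied gate was X(q1).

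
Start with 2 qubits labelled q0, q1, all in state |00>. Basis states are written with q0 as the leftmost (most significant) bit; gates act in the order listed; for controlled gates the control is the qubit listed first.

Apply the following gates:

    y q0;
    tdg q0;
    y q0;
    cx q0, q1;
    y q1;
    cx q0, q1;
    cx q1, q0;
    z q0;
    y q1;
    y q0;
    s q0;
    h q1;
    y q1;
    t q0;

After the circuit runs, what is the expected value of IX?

In the final state, IX has expectation -1.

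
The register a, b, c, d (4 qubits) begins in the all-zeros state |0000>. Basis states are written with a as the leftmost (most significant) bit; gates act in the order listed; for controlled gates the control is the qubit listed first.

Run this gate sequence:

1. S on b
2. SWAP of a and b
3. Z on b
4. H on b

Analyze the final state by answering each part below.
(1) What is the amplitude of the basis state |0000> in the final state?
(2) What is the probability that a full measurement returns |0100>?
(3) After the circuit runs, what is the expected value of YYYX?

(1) The final state's coefficient on |0000> equals sqrt(2)/2.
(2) Outcome |0100> occurs with probability 1/2.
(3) The expectation value of YYYX is 0.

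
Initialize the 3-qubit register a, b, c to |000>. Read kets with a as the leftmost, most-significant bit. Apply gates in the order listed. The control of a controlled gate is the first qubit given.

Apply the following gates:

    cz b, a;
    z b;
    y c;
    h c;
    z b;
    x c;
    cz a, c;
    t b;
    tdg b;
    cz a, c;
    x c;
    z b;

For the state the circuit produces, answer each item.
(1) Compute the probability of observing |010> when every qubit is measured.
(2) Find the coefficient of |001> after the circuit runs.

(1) Outcome |010> occurs with probability 0.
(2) |001> carries amplitude -sqrt(2)*I/2 in the final state.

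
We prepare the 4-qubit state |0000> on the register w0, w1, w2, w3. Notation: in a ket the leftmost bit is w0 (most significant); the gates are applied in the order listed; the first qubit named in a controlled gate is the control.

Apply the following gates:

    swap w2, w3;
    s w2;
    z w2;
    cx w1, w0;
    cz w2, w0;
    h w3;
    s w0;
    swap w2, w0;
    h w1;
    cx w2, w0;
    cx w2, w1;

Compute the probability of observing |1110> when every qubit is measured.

Outcome |1110> occurs with probability 0.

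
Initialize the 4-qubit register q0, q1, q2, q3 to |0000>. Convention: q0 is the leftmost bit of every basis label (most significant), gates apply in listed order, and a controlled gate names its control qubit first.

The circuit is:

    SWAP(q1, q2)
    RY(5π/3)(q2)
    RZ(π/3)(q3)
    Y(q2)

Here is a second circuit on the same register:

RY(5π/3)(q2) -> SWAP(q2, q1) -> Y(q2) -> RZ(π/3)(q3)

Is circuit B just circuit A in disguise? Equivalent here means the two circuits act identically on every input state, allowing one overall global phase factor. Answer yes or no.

No: there is an input state on which the two circuits produce genuinely different outputs (not merely differing by a phase).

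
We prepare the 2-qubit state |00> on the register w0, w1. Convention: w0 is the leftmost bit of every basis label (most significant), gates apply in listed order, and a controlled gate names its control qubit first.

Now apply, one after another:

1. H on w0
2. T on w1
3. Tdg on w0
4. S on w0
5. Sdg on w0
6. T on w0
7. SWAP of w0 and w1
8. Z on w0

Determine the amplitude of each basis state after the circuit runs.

After the circuit, the state carries amplitude sqrt(2)/2 on |00>, sqrt(2)/2 on |01>, 0 on |10>, 0 on |11>. Key observation: gates 3-6 undo each other exactly, leaving only the rest of the circuit to track.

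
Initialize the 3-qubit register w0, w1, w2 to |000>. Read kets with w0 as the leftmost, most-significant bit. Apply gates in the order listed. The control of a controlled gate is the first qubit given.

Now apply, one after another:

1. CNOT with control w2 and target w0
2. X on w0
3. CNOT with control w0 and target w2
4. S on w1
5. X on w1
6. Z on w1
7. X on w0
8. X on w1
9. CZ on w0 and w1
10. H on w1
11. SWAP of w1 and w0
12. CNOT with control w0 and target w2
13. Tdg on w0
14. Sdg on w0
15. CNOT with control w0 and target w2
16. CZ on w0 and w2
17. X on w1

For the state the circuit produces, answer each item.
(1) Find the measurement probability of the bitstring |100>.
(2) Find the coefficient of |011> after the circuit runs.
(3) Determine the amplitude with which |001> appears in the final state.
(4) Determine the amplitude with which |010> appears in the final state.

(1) The probability of measuring |100> is 0.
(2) The amplitude on |011> is -sqrt(2)/2.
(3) The amplitude on |001> is 0.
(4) The final state's coefficient on |010> equals 0.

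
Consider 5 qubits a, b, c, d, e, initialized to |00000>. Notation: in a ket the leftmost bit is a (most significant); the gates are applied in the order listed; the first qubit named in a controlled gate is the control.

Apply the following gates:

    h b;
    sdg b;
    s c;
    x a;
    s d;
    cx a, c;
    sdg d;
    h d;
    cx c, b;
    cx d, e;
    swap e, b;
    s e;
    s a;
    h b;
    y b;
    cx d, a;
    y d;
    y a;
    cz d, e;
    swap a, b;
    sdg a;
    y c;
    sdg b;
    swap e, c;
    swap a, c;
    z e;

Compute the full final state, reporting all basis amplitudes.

After the circuit, the state carries amplitude -sqrt(2)/4 on |00010>, -sqrt(2)*I/4 on |00110>, -sqrt(2)*I/4 on |01000>, -sqrt(2)/4 on |01100>, -sqrt(2)/4 on |10010>, -sqrt(2)*I/4 on |10110>, sqrt(2)*I/4 on |11000>, sqrt(2)/4 on |11100>, and 0 on every other basis state.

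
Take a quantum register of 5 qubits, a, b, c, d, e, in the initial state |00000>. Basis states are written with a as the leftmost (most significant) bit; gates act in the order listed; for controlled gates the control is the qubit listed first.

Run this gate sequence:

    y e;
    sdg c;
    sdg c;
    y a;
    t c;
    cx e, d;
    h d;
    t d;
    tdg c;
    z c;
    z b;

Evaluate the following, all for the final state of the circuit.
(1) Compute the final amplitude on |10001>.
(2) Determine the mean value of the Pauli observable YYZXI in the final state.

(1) The final state's coefficient on |10001> equals -sqrt(2)/2.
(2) The observable YYZXI averages to 0.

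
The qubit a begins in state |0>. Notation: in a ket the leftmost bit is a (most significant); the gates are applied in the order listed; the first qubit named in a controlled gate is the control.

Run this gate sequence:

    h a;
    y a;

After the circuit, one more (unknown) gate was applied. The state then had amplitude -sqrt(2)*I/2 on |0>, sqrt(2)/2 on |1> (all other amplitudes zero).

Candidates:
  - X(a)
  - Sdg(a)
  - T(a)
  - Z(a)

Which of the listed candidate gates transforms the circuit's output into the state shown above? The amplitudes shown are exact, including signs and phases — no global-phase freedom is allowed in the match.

It was Sdg(a) that produced the state shown.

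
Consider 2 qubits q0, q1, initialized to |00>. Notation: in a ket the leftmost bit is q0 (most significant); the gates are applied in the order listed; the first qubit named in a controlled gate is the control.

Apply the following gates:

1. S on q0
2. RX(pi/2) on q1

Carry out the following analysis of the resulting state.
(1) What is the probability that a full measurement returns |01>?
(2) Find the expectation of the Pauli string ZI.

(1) The probability of measuring |01> is 1/2.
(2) The expectation value of ZI is 1.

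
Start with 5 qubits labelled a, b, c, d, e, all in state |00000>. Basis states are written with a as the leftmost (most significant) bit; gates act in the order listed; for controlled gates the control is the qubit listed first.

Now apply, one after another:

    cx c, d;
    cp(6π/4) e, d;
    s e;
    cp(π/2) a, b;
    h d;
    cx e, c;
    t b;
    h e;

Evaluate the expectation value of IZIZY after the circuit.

In the final state, IZIZY has expectation 0.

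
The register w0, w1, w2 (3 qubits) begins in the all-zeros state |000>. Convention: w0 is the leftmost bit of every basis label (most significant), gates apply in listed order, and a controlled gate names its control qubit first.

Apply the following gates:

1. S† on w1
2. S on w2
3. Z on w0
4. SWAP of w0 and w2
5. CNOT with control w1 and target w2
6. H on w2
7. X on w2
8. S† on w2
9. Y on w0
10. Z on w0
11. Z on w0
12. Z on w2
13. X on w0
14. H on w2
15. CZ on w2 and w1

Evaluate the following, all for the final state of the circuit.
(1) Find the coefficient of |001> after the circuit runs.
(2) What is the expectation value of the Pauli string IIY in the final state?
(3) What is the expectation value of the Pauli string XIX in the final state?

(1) The final state's coefficient on |001> equals 1/2 + I/2.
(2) In the final state, IIY has expectation -1.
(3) In the final state, XIX has expectation 0.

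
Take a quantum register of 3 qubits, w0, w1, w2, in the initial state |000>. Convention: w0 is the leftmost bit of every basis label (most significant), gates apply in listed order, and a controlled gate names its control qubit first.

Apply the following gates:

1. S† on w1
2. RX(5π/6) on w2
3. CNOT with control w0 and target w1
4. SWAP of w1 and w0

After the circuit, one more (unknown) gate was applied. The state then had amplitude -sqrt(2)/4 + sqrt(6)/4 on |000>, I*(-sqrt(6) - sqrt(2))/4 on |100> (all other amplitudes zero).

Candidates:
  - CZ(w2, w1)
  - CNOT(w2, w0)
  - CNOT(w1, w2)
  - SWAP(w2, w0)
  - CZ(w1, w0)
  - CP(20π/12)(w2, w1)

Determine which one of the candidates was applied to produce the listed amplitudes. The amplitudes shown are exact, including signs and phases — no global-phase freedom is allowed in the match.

The unique candidate consistent with the amplitudes is SWAP(w2, w0).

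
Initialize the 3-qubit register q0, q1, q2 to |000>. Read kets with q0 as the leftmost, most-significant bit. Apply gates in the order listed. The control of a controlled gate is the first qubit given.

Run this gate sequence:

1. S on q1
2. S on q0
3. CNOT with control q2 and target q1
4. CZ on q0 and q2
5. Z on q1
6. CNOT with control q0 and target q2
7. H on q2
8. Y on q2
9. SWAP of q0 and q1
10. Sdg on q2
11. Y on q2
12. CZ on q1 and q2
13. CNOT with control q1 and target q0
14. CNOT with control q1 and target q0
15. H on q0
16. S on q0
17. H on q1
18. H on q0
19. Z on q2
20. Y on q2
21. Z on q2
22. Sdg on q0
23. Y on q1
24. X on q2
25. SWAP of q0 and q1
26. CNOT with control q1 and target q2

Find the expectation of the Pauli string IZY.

The observable IZY averages to -1.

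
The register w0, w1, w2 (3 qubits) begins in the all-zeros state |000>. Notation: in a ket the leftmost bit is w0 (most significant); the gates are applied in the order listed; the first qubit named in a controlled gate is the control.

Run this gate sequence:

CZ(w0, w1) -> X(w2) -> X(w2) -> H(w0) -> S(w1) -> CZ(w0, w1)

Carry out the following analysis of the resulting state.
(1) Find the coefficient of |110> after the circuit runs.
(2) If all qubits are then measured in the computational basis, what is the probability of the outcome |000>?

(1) |110> carries amplitude 0 in the final state. Key observation: the block from step 2 through step 3 cancels to the identity and can be dropped.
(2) A full measurement returns |000> with probability 1/2.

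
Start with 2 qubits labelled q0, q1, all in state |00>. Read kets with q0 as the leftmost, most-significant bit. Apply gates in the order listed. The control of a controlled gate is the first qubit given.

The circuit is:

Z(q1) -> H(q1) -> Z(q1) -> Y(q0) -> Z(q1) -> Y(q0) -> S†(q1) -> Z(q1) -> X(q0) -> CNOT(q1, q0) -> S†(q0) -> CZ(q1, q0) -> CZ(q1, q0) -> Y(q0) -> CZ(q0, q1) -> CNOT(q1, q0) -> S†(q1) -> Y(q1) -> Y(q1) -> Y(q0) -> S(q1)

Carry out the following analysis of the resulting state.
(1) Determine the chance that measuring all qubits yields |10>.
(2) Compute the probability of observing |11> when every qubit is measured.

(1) Outcome |10> occurs with probability 1/2.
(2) Outcome |11> occurs with probability 1/2.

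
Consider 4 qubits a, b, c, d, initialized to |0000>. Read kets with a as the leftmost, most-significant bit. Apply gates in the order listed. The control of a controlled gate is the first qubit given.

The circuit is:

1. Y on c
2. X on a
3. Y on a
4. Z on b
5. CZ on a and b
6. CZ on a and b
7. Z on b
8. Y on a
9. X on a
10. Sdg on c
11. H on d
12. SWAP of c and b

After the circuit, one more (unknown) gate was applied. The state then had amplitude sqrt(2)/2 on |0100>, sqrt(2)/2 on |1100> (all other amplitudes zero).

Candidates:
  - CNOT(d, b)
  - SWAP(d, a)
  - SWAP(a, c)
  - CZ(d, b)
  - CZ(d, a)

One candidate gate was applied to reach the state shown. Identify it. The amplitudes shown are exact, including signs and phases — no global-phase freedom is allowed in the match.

It was SWAP(d, a) that produced the state shown. Key observation: gates 2-9 undo each other exactly, leaving only the rest of the circuit to track.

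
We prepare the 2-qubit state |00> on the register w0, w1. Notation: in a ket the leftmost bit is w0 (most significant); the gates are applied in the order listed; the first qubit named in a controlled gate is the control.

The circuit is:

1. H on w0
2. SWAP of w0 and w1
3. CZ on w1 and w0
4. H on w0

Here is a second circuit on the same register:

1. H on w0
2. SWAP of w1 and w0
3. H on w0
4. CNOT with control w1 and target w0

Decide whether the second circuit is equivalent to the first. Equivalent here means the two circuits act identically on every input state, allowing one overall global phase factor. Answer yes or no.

Yes: on every input state the two circuits agree up to one overall phase factor.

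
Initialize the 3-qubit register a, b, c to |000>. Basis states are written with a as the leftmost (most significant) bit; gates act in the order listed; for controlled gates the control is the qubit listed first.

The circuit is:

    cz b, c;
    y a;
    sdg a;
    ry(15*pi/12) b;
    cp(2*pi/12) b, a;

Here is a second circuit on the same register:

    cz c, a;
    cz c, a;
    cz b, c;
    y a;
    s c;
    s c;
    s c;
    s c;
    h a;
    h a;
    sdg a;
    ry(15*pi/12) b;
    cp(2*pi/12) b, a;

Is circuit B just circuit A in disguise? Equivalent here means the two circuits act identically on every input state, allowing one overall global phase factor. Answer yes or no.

Yes, they are equivalent — the unitaries differ by at most a global phase.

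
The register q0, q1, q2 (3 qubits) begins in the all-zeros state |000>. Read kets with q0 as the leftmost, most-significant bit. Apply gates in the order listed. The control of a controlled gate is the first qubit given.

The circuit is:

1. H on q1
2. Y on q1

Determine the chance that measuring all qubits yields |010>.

Outcome |010> occurs with probability 1/2.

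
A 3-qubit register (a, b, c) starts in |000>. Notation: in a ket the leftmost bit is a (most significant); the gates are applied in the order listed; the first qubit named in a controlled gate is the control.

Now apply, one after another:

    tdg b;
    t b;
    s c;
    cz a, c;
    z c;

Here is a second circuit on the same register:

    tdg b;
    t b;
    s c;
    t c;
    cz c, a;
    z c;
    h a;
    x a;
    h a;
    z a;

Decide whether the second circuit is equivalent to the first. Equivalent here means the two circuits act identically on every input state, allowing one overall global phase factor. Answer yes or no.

No — the two circuits implement different unitaries, even allowing a global phase.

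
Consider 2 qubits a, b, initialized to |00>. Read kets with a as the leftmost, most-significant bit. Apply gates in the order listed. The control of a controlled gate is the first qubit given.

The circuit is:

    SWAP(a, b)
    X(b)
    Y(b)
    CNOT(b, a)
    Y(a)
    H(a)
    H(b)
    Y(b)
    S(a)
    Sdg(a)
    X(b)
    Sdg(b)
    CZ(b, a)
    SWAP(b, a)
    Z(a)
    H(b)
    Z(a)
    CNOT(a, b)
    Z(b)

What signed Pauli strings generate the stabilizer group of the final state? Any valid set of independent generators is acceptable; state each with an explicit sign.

The stabilizer group can be generated by +YI, -IZ, among other valid generating sets.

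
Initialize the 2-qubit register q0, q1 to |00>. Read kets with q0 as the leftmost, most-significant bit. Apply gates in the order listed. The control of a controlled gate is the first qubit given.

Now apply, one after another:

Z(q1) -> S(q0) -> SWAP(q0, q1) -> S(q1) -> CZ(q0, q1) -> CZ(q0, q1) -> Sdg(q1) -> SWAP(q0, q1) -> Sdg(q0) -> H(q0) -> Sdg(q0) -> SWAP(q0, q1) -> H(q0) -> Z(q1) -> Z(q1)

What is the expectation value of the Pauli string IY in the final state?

In the final state, IY has expectation -1. Key observation: the block from step 2 through step 9 cancels to the identity and can be dropped.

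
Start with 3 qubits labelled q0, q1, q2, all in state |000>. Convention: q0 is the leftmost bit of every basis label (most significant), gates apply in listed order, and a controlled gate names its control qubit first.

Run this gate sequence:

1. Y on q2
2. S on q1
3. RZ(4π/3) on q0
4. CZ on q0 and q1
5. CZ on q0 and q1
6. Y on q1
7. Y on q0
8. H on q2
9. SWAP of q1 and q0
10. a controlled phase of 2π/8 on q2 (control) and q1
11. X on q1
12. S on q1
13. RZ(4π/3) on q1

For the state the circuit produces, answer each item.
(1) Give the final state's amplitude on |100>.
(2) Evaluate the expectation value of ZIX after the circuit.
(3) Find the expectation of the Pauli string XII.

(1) The final state's coefficient on |100> equals sqrt(2)*exp(I*pi/6)/2. Key observation: the block from step 4 through step 5 cancels to the identity and can be dropped.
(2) In the final state, ZIX has expectation sqrt(2)/2.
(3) In the final state, XII has expectation 0.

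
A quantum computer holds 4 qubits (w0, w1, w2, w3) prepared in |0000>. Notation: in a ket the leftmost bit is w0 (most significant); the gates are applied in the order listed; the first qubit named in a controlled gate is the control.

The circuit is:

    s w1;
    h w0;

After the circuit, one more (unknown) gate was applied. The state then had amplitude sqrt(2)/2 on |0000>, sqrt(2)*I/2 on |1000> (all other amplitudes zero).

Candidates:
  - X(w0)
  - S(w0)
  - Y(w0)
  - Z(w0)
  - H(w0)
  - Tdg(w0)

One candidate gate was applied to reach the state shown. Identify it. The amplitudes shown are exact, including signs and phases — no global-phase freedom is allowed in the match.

The unique candidate consistent with the amplitudes is S(w0).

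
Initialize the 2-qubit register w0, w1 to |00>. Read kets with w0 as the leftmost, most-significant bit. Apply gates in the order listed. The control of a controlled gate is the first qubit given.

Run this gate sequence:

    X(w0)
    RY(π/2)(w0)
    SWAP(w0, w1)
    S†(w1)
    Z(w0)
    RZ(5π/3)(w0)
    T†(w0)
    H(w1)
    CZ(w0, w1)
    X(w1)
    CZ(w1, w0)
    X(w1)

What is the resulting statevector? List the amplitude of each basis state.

After the circuit, the state carries amplitude (1 + I)*exp(I*pi/6)/2 on |00>, (1 - I)*exp(I*pi/6)/2 on |01>, 0 on |10>, 0 on |11>.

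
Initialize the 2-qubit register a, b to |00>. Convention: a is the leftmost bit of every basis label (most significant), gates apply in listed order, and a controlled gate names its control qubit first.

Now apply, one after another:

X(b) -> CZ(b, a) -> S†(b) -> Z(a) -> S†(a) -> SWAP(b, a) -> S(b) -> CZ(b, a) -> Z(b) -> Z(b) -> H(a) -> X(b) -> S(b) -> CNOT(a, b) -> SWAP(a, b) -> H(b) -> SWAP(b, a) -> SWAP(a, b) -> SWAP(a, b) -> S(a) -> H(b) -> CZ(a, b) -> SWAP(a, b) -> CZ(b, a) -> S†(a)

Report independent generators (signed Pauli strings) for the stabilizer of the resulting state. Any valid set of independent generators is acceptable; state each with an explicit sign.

The stabilizer group can be generated by +XX, -ZZ, among other valid generating sets.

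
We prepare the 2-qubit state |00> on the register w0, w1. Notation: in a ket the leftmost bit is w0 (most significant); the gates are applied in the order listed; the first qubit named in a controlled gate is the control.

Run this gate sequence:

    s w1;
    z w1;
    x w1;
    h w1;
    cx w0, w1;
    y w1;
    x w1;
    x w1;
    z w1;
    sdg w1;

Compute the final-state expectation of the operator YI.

The observable YI averages to 0.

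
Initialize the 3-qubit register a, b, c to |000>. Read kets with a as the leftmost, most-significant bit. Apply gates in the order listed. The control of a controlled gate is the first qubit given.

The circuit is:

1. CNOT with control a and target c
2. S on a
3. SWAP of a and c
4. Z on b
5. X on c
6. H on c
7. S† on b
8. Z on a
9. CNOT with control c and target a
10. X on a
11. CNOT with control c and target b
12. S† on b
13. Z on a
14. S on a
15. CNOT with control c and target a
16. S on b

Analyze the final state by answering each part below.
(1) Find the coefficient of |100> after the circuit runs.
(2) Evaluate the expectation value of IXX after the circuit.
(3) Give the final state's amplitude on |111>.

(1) The amplitude on |100> is -sqrt(2)*I/2.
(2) The observable IXX averages to 0.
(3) The final state's coefficient on |111> equals -sqrt(2)/2.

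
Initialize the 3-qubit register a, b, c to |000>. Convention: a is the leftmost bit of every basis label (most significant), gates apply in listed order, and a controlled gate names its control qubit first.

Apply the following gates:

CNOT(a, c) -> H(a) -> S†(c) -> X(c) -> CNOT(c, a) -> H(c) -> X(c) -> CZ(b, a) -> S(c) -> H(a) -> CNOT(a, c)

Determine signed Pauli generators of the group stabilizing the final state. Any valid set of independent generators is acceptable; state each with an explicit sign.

The final state is stabilized by the group generated by -IIY, +ZII, +IZI; other independent generating sets are equally valid.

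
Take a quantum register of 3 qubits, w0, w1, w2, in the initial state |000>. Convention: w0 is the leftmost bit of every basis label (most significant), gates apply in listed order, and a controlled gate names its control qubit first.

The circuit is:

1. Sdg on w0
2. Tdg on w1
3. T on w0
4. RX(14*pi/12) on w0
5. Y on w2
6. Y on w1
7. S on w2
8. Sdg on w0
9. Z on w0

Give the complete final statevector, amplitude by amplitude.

The resulting statevector has amplitude I*(-sqrt(2) + sqrt(6))/4 on |011>, I*(-sqrt(6) - sqrt(2))/4 on |111>, and 0 on every other basis state.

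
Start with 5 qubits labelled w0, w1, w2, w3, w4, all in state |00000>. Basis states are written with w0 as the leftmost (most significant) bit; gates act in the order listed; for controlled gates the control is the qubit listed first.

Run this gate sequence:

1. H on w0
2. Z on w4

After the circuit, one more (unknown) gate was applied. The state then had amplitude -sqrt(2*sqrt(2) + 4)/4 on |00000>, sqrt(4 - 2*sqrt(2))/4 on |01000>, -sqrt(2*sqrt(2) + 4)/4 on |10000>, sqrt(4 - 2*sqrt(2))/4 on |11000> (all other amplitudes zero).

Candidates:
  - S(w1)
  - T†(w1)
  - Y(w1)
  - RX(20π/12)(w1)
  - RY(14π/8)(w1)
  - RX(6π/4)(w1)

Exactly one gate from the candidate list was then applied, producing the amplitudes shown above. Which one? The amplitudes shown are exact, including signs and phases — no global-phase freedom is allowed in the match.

The unique candidate consistent with the amplitudes is RY(14π/8)(w1).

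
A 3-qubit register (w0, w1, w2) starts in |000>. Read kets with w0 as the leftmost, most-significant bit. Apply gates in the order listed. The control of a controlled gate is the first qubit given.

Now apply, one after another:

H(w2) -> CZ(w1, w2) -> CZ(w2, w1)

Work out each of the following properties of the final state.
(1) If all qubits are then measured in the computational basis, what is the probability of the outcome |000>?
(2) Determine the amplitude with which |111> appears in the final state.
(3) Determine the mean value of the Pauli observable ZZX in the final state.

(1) Outcome |000> occurs with probability 1/2.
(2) |111> carries amplitude 0 in the final state.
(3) The expectation value of ZZX is 1.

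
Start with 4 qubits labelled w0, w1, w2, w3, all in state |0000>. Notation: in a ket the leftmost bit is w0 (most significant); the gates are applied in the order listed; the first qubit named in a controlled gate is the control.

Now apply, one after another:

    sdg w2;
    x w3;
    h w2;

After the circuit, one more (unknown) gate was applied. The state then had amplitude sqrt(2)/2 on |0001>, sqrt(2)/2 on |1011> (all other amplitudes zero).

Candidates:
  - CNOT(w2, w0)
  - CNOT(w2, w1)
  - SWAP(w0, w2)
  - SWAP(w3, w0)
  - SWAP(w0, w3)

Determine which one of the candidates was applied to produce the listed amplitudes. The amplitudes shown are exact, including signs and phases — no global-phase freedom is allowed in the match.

The unique candidate consistent with the amplitudes is CNOT(w2, w0).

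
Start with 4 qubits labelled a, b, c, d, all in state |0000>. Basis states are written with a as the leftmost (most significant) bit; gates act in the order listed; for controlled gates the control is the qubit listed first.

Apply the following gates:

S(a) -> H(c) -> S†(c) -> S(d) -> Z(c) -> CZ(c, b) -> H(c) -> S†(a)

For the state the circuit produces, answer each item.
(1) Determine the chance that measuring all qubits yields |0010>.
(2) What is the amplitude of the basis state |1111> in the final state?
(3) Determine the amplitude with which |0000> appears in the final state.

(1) Outcome |0010> occurs with probability 1/2.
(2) |1111> carries amplitude 0 in the final state.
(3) The final state's coefficient on |0000> equals 1/2 + I/2.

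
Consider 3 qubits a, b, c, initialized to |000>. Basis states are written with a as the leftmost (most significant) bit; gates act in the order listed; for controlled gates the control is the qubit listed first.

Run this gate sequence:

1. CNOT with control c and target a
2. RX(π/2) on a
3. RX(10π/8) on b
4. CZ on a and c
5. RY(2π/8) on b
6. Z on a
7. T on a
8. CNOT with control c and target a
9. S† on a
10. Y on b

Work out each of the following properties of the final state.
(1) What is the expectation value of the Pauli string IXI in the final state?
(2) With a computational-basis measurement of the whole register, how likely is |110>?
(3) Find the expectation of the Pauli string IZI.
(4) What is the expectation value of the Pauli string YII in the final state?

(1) The observable IXI averages to 1/2.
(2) The probability of measuring |110> is 1/8.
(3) In the final state, IZI has expectation 1/2.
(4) The expectation value of YII is sqrt(2)/2.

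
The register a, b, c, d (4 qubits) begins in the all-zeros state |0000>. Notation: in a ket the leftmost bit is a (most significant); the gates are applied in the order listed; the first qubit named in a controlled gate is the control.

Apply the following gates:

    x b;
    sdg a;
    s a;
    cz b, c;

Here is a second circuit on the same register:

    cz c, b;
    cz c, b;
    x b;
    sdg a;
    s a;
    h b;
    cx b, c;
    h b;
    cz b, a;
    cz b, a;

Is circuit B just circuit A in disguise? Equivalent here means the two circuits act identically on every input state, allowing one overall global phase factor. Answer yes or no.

No: there is an input state on which the two circuits produce genuinely different outputs (not merely differing by a phase).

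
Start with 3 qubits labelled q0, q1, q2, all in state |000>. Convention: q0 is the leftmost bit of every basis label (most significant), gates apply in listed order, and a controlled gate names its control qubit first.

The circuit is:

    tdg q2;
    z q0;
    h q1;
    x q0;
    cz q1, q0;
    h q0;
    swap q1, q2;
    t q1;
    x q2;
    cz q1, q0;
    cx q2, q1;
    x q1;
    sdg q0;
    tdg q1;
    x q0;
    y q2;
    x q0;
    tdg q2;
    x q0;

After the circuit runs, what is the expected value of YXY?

The expectation value of YXY is 1.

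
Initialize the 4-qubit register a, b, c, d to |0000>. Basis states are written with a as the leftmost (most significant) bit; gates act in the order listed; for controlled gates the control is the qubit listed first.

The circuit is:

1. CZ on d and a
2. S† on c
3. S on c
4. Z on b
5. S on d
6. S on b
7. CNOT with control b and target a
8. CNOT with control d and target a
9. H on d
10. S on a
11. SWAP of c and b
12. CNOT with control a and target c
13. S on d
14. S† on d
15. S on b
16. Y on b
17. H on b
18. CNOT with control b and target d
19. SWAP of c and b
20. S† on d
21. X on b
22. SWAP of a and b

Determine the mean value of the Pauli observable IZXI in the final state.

The expectation value of IZXI is -1. Key observation: steps 13-14 multiply out to the identity, so the circuit reduces to the remaining gates.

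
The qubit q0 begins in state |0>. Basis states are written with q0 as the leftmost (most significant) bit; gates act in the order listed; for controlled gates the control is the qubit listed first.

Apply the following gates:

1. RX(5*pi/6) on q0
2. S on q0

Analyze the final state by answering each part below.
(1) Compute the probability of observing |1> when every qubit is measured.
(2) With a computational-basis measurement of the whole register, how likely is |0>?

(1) The probability of measuring |1> is sqrt(3)/4 + 1/2.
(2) A full measurement returns |0> with probability 1/2 - sqrt(3)/4.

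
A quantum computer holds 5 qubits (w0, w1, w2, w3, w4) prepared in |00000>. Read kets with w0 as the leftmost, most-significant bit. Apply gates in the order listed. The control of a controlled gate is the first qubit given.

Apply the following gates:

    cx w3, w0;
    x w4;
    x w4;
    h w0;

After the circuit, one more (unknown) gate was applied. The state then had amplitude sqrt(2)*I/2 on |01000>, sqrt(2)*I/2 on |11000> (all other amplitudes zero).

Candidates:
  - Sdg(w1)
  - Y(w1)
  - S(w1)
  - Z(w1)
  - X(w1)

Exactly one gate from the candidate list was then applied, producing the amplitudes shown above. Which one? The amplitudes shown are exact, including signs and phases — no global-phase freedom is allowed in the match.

It was Y(w1) that produced the state shown. Key observation: the block from step 2 through step 3 cancels to the identity and can be dropped.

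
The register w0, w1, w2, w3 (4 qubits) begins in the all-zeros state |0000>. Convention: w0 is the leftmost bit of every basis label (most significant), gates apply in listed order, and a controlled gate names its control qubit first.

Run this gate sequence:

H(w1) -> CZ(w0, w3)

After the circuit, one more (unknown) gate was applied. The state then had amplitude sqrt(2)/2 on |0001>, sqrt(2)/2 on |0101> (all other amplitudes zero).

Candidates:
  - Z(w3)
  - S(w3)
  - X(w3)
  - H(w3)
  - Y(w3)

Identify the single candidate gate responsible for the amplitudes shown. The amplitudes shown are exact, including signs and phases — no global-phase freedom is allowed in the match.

It was X(w3) that produced the state shown.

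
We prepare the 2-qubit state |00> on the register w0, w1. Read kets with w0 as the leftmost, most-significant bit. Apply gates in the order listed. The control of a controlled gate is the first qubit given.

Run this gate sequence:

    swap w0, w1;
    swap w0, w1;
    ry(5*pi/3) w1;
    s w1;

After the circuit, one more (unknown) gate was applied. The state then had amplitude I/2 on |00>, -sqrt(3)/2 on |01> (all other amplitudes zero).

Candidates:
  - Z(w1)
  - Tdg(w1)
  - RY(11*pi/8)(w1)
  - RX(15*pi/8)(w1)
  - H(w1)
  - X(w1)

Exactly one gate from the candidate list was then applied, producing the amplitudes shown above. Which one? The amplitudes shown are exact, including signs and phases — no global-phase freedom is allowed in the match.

The unique candidate consistent with the amplitudes is X(w1).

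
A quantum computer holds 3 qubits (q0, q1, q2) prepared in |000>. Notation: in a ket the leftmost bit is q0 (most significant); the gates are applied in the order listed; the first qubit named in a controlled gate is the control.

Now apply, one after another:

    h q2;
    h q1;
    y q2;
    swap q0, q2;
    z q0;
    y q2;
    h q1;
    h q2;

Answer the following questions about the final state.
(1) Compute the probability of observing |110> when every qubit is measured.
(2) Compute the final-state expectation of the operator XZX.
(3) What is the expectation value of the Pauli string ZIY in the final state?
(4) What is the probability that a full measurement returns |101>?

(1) Outcome |110> occurs with probability 0.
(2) The expectation value of XZX is -1.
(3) The expectation value of ZIY is 0.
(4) A full measurement returns |101> with probability 1/4.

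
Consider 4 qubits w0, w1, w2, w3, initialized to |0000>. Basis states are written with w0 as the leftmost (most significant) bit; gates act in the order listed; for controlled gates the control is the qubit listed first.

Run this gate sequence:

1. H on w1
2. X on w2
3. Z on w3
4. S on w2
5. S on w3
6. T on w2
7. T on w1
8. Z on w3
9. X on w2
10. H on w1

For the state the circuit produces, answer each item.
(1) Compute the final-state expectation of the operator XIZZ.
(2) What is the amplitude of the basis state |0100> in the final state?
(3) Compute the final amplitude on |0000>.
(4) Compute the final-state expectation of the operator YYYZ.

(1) In the final state, XIZZ has expectation 0.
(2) The amplitude on |0100> is 1/2 + exp(3*I*pi/4)/2.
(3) |0000> carries amplitude -1/2 + exp(3*I*pi/4)/2 in the final state.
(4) The expectation value of YYYZ is 0.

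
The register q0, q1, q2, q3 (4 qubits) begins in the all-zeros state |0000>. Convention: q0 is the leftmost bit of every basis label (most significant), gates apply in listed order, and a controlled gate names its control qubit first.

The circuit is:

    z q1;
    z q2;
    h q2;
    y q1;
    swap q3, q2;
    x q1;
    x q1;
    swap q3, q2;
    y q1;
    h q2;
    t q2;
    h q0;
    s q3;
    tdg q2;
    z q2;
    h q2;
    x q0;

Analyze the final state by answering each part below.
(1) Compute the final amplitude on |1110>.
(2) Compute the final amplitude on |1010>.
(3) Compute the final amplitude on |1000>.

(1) The final state's coefficient on |1110> equals 0.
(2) The amplitude on |1010> is 1/2.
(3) |1000> carries amplitude 1/2 in the final state.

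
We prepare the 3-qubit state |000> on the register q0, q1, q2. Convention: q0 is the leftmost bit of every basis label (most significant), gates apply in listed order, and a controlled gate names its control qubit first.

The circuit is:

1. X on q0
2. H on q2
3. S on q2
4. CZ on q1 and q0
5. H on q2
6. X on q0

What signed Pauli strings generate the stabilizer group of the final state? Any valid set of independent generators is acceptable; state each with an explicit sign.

One valid set of independent stabilizer generators is -IIY, +ZII, +IZI (any independent generating set of the same group is equally correct).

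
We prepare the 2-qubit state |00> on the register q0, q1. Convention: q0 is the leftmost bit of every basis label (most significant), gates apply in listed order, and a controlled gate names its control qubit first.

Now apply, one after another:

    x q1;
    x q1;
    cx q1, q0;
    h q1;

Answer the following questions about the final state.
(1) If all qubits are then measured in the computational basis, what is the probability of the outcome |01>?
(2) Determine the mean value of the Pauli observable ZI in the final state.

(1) The probability of measuring |01> is 1/2. Key observation: steps 1-2 multiply out to the identity, so the circuit reduces to the remaining gates.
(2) In the final state, ZI has expectation 1.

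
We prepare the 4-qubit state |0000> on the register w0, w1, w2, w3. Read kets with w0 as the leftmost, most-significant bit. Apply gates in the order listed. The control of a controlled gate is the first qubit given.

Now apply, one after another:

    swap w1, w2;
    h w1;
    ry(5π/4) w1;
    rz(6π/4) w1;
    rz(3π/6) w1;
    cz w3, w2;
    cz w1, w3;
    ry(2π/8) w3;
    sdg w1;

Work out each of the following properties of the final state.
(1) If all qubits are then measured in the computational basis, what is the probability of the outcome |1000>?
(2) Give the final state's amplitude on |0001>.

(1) The probability of measuring |1000> is 0.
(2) The final state's coefficient on |0001> equals sqrt(2)/4.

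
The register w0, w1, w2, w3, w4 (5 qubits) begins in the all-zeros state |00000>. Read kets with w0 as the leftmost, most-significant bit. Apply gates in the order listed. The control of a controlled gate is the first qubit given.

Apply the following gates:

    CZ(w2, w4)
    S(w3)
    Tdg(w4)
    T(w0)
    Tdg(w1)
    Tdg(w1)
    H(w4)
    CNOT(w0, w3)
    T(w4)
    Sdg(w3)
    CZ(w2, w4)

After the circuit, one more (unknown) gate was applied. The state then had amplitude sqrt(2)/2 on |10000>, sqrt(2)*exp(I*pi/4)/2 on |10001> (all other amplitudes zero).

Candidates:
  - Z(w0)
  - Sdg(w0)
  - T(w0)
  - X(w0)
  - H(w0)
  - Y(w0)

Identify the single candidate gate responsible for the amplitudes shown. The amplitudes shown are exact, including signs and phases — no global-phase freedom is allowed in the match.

The unique candidate consistent with the amplitudes is X(w0).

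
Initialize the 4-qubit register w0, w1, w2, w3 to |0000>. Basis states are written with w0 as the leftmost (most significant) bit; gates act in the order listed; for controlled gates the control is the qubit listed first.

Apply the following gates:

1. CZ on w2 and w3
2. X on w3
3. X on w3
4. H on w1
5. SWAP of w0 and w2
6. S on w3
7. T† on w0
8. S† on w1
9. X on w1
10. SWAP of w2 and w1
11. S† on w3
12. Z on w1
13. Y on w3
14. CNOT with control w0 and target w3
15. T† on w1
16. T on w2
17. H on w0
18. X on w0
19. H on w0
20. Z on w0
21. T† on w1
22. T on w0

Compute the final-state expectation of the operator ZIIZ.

The expectation value of ZIIZ is -1. Key observation: steps 17-20 multiply out to the identity, so the circuit reduces to the remaining gates.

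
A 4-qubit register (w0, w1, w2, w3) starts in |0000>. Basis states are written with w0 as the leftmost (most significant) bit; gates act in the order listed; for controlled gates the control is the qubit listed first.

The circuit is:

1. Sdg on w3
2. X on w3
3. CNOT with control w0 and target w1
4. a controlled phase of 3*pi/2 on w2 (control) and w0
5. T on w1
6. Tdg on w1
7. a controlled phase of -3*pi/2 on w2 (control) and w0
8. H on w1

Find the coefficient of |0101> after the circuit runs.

The amplitude on |0101> is sqrt(2)/2. Key observation: the block from step 4 through step 7 cancels to the identity and can be dropped.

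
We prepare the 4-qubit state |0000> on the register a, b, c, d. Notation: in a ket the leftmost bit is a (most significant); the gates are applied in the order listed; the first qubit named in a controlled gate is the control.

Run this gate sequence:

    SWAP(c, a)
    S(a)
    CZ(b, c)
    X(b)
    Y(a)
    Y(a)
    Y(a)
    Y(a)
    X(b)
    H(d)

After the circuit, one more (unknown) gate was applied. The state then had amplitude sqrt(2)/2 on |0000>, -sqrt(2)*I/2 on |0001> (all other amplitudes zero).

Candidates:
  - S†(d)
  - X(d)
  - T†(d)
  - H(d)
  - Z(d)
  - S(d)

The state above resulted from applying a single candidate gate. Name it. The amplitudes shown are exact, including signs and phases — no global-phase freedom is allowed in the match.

The unique candidate consistent with the amplitudes is S†(d). Key observation: the block from step 4 through step 9 cancels to the identity and can be dropped.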